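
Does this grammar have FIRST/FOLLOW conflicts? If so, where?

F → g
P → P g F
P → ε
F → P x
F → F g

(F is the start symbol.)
Yes. P → P g F with FOLLOW(P) on { 'g' }

A FIRST/FOLLOW conflict occurs when a non-terminal N has a nullable alternative N → β (β ⇒* ε) and another alternative N → α with FIRST(α) ∩ FOLLOW(N) ≠ ∅: on such a lookahead the parser cannot decide between expanding α and letting N vanish via β.

Nullable non-terminals: P.
FIRST sets used below: FIRST(P) = { 'g', ε }

P: nullable alternative(s) P → ε; FOLLOW(P) = { 'g', 'x' }
  P → P g F: FIRST \ {ε} = { 'g' } — overlaps FOLLOW(P) on { 'g' }: CONFLICT
  P → ε: FIRST \ {ε} = { } — this is the only nullable alternative, skip

F has no nullable alternative, so no FIRST/FOLLOW check is needed there.

So the grammar has 1 FIRST/FOLLOW conflict (marked CONFLICT above).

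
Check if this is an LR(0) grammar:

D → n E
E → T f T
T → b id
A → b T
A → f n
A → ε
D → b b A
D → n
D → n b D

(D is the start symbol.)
A grammar is LR(0) if no state in the canonical LR(0) collection has:
  - both a shift item (dot before a terminal) and a complete item (shift-reduce conflict), or
  - two or more complete items (reduce-reduce conflict; the accept item [D' → D .] counts as a complete item here).

Augment with D' → D and build the canonical LR(0) collection (I0 = CLOSURE({[D' → . D]}), then GOTO on every symbol after a dot until no new states appear). It has 18 states:
  I0: { [D → . b b A], [D → . n E], [D → . n b D], [D → . n], [D' → . D] }  — shift
  I1: { [D' → D .] }  — accept
  I2: { [D → b . b A] }  — shift
  I3: { [D → n . E], [D → n . b D], [D → n .], [E → . T f T], [T → . b id] }  — shift, reduce
  I4: { [D → n E .] }  — reduce
  I5: { [E → T . f T] }  — shift
  I6: { [D → . b b A], [D → . n E], [D → . n b D], [D → . n], [D → n b . D], [T → b . id] }  — shift
  I7: { [D → n b D .] }  — reduce
  I8: { [T → b id .] }  — reduce
  I9: { [E → T f . T], [T → . b id] }  — shift
  I10: { [E → T f T .] }  — reduce
  I11: { [T → b . id] }  — shift
  I12: { [A → . b T], [A → . f n], [A → .], [D → b b . A] }  — shift, reduce
  I13: { [D → b b A .] }  — reduce
  I14: { [A → b . T], [T → . b id] }  — shift
  I15: { [A → f . n] }  — shift
  I16: { [A → f n .] }  — reduce
  I17: { [A → b T .] }  — reduce

Conflict in state I3:
  Shift-reduce conflict between [D → n .] and [D → n . b D]
So the grammar is NOT LR(0).

Answer: No. Shift-reduce conflict between [D → n .] and [D → n . b D]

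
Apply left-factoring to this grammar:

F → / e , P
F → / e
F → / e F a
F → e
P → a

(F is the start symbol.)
Left-factoring transforms A → αβ₁ | αβ₂ into A → αA' and A' → β₁ | β₂
(α is the longest common prefix among the alternatives). Repeat until
no nonterminal has two alternatives with a common prefix.

Round 1: F has alternatives sharing prefix '/ e'. Introduce F': F → / e F'
  Add: F' → , P
  Add: F' → ε
  Add: F' → F a

No remaining common prefixes — done.

Resulting grammar:
F → / e F'
F' → , P
F' → ε
F' → F a
F → e
P → a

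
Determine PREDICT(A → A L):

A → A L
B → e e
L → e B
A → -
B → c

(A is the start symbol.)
PREDICT(A → A L) = (FIRST(RHS) \ {ε}) ∪ (FOLLOW(A) if ε ∈ FIRST(RHS), i.e. RHS ⇒* ε)
FIRST(A) = { '-' }
FIRST(A L) = { '-' }
ε ∉ FIRST(A L), so FOLLOW(A) is not added.
PREDICT(A → A L) = { '-' }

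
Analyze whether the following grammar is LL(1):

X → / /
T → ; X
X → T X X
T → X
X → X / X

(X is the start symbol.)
Relevant sets:
  FIRST(T) = { '/', ';' }
  FIRST(X) = { '/', ';' }

For X:
  PREDICT(X → '/' '/') = { '/' }
  PREDICT(X → T X X) = { '/', ';' }
  PREDICT(X → X '/' X) = { '/', ';' }
For T:
  PREDICT(T → ';' X) = { ';' }
  PREDICT(T → X) = { '/', ';' }

Conflict found: Predict set conflict for X: { '/' }
The grammar is NOT LL(1).

Answer: No. Predict set conflict for X: { '/' }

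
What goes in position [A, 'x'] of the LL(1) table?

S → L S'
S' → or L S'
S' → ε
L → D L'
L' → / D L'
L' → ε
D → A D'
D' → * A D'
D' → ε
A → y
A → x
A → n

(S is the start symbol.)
A → x

To find M[A, 'x'], we find productions for A where 'x' is in the predict set (PREDICT(N → α) = (FIRST(α) \ {ε}) ∪ (FOLLOW(N) if α ⇒* ε)).

A → y: PREDICT = { 'y' }
A → x: PREDICT = { 'x' }
  'x' is in predict set, so this production goes in M[A, 'x']
A → n: PREDICT = { 'n' }

M[A, 'x'] = A → x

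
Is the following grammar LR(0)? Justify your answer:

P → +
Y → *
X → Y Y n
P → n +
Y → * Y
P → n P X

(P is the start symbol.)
Augment with P' → P and build the canonical LR(0) collection (I0 = CLOSURE({[P' → . P]}), then GOTO on every symbol after a dot until no new states appear). It has 12 states:
  I0: { [P → . +], [P → . n +], [P → . n P X], [P' → . P] }  — shift
  I1: { [P → + .] }  — reduce
  I2: { [P' → P .] }  — accept
  I3: { [P → . +], [P → . n +], [P → . n P X], [P → n . +], [P → n . P X] }  — shift
  I4: { [P → + .], [P → n + .] }  — 2 reduces
  I5: { [P → n P . X], [X → . Y Y n], [Y → . * Y], [Y → . *] }  — shift
  I6: { [Y → * . Y], [Y → * .], [Y → . * Y], [Y → . *] }  — shift, reduce
  I7: { [P → n P X .] }  — reduce
  I8: { [X → Y . Y n], [Y → . * Y], [Y → . *] }  — shift
  I9: { [X → Y Y . n] }  — shift
  I10: { [X → Y Y n .] }  — reduce
  I11: { [Y → * Y .] }  — reduce

Conflict in state I4:
  Reduce-reduce conflict: [P → + .] and [P → n + .]
So the grammar is NOT LR(0).

Answer: No. Reduce-reduce conflict: [P → + .] and [P → n + .]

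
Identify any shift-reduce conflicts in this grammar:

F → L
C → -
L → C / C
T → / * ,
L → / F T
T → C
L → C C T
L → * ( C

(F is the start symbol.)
A shift-reduce conflict occurs when an LR(0) state has both:
  - a complete (reduce) item [A → α .] (dot at the end), and
  - a shift item [B → β . c γ] (dot before a terminal).

Augment with F' → F and build the canonical LR(0) collection (I0 = CLOSURE({[F' → . F]}), then GOTO on every symbol after a dot until no new states appear). It has 19 states:
  I0: { [C → . -], [F → . L], [F' → . F], [L → . * ( C], [L → . / F T], [L → . C / C], [L → . C C T] }  — shift
  I1: { [L → * . ( C] }  — shift
  I2: { [C → - .] }  — reduce
  I3: { [C → . -], [F → . L], [L → . * ( C], [L → . / F T], [L → . C / C], [L → . C C T], [L → / . F T] }  — shift
  I4: { [C → . -], [L → C . / C], [L → C . C T] }  — shift
  I5: { [F' → F .] }  — accept
  I6: { [F → L .] }  — reduce
  I7: { [C → . -], [L → C / . C] }  — shift
  I8: { [C → . -], [L → C C . T], [T → . / * ,], [T → . C] }  — shift
  I9: { [T → / . * ,] }  — shift
  I10: { [T → C .] }  — reduce
  I11: { [L → C C T .] }  — reduce
  I12: { [T → / * . ,] }  — shift
  I13: { [T → / * , .] }  — reduce
  I14: { [L → C / C .] }  — reduce
  I15: { [C → . -], [L → / F . T], [T → . / * ,], [T → . C] }  — shift
  I16: { [L → / F T .] }  — reduce
  I17: { [C → . -], [L → * ( . C] }  — shift
  I18: { [L → * ( C .] }  — reduce

No state contains both a complete item and a shift item.

Answer: No shift-reduce conflicts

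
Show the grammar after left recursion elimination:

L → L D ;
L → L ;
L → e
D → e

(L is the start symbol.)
L is directly left-recursive. The standard transformation for
  A → A α₁ | ... | A α_m | β₁ | ... | β_n
is
  A  → β₁ A' | ... | β_n A'
  A' → α₁ A' | ... | α_m A' | ε

L → e becomes L → e L'
L → L D ; becomes L' → D ; L'
L → L ; becomes L' → ; L'
Add L' → ε

Productions for other non-terminals are unchanged:
  D → e

Resulting grammar:
L → e L'
L' → D ; L'
L' → ; L'
L' → ε
D → e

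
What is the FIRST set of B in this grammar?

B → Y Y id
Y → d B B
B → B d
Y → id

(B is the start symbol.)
To compute FIRST(B), examine every production with B on the left-hand side, reading each right-hand side left to right until a non-nullable symbol is reached.

FIRST sets of the other non-terminals involved (by the same procedure, iterated to a fixed point):
  FIRST(Y) = { 'd', 'id' }

From B → Y Y id:
  - Y is a non-terminal: add FIRST(Y) \ {ε} = { 'd', 'id' }
    Y is not nullable, so stop
From B → B d:
  - B is the symbol being defined: contributes nothing new
    B is not nullable, so stop

Collecting: FIRST(B) = { 'd', 'id' }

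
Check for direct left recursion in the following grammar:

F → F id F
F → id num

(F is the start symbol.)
Yes, F is left-recursive

Direct left recursion occurs when N → N α for some non-terminal N (the right-hand side begins with the left-hand side itself).

F → F id F: LEFT RECURSIVE (starts with F)
F → id num: starts with id

The grammar has direct left recursion on: F.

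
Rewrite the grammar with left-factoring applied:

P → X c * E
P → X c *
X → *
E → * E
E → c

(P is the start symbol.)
Left-factoring transforms A → αβ₁ | αβ₂ into A → αA' and A' → β₁ | β₂
(α is the longest common prefix among the alternatives). Repeat until
no nonterminal has two alternatives with a common prefix.

Round 1: P has alternatives sharing prefix 'X c *'. Introduce P': P → X c * P'
  Add: P' → E
  Add: P' → ε

No remaining common prefixes — done.

Resulting grammar:
P → X c * P'
P' → E
P' → ε
X → *
E → * E
E → c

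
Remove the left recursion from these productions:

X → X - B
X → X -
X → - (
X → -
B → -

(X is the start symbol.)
X → - ( X'
X → - X'
X' → - B X'
X' → - X'
X' → ε
B → -

X is directly left-recursive. The standard transformation for
  A → A α₁ | ... | A α_m | β₁ | ... | β_n
is
  A  → β₁ A' | ... | β_n A'
  A' → α₁ A' | ... | α_m A' | ε

X → - ( becomes X → - ( X'
X → - becomes X → - X'
X → X - B becomes X' → - B X'
X → X - becomes X' → - X'
Add X' → ε

Productions for other non-terminals are unchanged:
  B → -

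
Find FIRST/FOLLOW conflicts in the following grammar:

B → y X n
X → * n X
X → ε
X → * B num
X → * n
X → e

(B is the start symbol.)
No FIRST/FOLLOW conflicts.

Nullable non-terminals: X.

X: nullable alternative(s) X → ε; FOLLOW(X) = { 'n' }
  X → * n X: FIRST \ {ε} = { '*' } — disjoint from FOLLOW(X)
  X → ε: FIRST \ {ε} = { } — this is the only nullable alternative, skip
  X → * B num: FIRST \ {ε} = { '*' } — disjoint from FOLLOW(X)
  X → * n: FIRST \ {ε} = { '*' } — disjoint from FOLLOW(X)
  X → e: FIRST \ {ε} = { 'e' } — disjoint from FOLLOW(X)

B has no nullable alternative, so no FIRST/FOLLOW check is needed there.

No FIRST/FOLLOW conflicts found.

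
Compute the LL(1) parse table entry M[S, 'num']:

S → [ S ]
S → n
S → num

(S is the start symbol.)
S → num

To find M[S, 'num'], we find productions for S where 'num' is in the predict set (PREDICT(N → α) = (FIRST(α) \ {ε}) ∪ (FOLLOW(N) if α ⇒* ε)).

S → [ S ]: PREDICT = { '[' }
S → n: PREDICT = { 'n' }
S → num: PREDICT = { 'num' }
  'num' is in predict set, so this production goes in M[S, 'num']

M[S, 'num'] = S → num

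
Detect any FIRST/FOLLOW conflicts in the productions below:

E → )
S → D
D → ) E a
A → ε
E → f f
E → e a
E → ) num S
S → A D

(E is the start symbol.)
A FIRST/FOLLOW conflict occurs when a non-terminal N has a nullable alternative N → β (β ⇒* ε) and another alternative N → α with FIRST(α) ∩ FOLLOW(N) ≠ ∅: on such a lookahead the parser cannot decide between expanding α and letting N vanish via β.

Nullable non-terminals: A.
A has a nullable alternative but only one production, so nothing to check.

D, E, S have no nullable alternative, so no FIRST/FOLLOW check is needed there.

No FIRST/FOLLOW conflicts found.

Answer: No FIRST/FOLLOW conflicts.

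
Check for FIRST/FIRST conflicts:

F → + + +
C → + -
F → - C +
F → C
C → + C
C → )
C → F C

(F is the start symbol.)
FIRST sets of the non-terminals at (or reachable through a nullable prefix from) the front of some alternative:
  FIRST(C) = { ')', '+', '-' }
  FIRST(F) = { ')', '+', '-' }

Productions for F:
  F → + + +: FIRST = { '+' }
  F → - C +: FIRST = { '-' }
  F → C: FIRST = { ')', '+', '-' }
Productions for C:
  C → + -: FIRST = { '+' }
  C → + C: FIRST = { '+' }
  C → ): FIRST = { ')' }
  C → F C: FIRST = { ')', '+', '-' }

Conflict for F: F → + + + and F → C
  Overlap: { '+' }
Conflict for F: F → - C + and F → C
  Overlap: { '-' }
Conflict for C: C → + - and C → + C
  Overlap: { '+' }
Conflict for C: C → + - and C → F C
  Overlap: { '+' }
Conflict for C: C → + C and C → F C
  Overlap: { '+' }
Conflict for C: C → ) and C → F C
  Overlap: { ')' }

Answer: Yes. F → '+' '+' '+' / F → C on { '+' }; F → '-' C '+' / F → C on { '-' }; C → '+' '-' / C → '+' C on { '+' }; C → '+' '-' / C → F C on { '+' }; C → '+' C / C → F C on { '+' }; C → ')' / C → F C on { ')' }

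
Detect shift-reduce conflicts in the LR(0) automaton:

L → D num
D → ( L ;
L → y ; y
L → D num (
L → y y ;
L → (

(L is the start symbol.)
Yes — I1: [L → ( .] vs [D → . ( L ;]; I9: [L → D num .] vs [L → D num . (]

A shift-reduce conflict occurs when an LR(0) state has both:
  - a complete (reduce) item [A → α .] (dot at the end), and
  - a shift item [B → β . c γ] (dot before a terminal).

Augment with L' → L and build the canonical LR(0) collection (I0 = CLOSURE({[L' → . L]}), then GOTO on every symbol after a dot until no new states appear). It has 13 states:
  I0: { [D → . ( L ;], [L → . (], [L → . D num (], [L → . D num], [L → . y ; y], [L → . y y ;], [L' → . L] }  — shift
  I1: { [D → ( . L ;], [D → . ( L ;], [L → ( .], [L → . (], [L → . D num (], [L → . D num], [L → . y ; y], [L → . y y ;] }  — shift, reduce
  I2: { [L → D . num (], [L → D . num] }  — shift
  I3: { [L' → L .] }  — accept
  I4: { [L → y . ; y], [L → y . y ;] }  — shift
  I5: { [L → y ; . y] }  — shift
  I6: { [L → y y . ;] }  — shift
  I7: { [L → y y ; .] }  — reduce
  I8: { [L → y ; y .] }  — reduce
  I9: { [L → D num . (], [L → D num .] }  — shift, reduce
  I10: { [L → D num ( .] }  — reduce
  I11: { [D → ( L . ;] }  — shift
  I12: { [D → ( L ; .] }  — reduce

I1 contains reduce item [L → ( .] and shift items [D → . ( L ;], [L → . (], [L → . y ; y], [L → . y y ;] — shift-reduce conflict.
I9 contains reduce item [L → D num .] and shift item [L → D num . (] — shift-reduce conflict.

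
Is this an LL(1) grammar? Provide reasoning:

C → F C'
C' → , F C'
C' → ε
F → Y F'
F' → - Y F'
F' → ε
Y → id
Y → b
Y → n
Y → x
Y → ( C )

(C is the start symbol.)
Yes, the grammar is LL(1).

Relevant sets:
  FOLLOW(C') = { $, ')' }
  FOLLOW(F') = { $, ')', ',' }

For C':
  PREDICT(C' → ',' F C') = { ',' }
  PREDICT(C' → ε) = { $, ')' }
For F':
  PREDICT(F' → '-' Y F') = { '-' }
  PREDICT(F' → ε) = { $, ')', ',' }
For Y:
  PREDICT(Y → id) = { 'id' }
  PREDICT(Y → b) = { 'b' }
  PREDICT(Y → n) = { 'n' }
  PREDICT(Y → x) = { 'x' }
  PREDICT(Y → '(' C ')') = { '(' }
C, F have a single production, so nothing to check there.

All predict sets are disjoint. The grammar IS LL(1).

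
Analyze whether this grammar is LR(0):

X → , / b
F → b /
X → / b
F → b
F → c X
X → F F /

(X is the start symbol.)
No. Shift-reduce conflict between [F → b .] and [F → b . /]

A grammar is LR(0) if no state in the canonical LR(0) collection has:
  - both a shift item (dot before a terminal) and a complete item (shift-reduce conflict), or
  - two or more complete items (reduce-reduce conflict; the accept item [X' → X .] counts as a complete item here).

Augment with X' → X and build the canonical LR(0) collection (I0 = CLOSURE({[X' → . X]}), then GOTO on every symbol after a dot until no new states appear). It has 14 states:
  I0: { [F → . b /], [F → . b], [F → . c X], [X → . , / b], [X → . / b], [X → . F F /], [X' → . X] }  — shift
  I1: { [X → , . / b] }  — shift
  I2: { [X → / . b] }  — shift
  I3: { [F → . b /], [F → . b], [F → . c X], [X → F . F /] }  — shift
  I4: { [X' → X .] }  — accept
  I5: { [F → b . /], [F → b .] }  — shift, reduce
  I6: { [F → . b /], [F → . b], [F → . c X], [F → c . X], [X → . , / b], [X → . / b], [X → . F F /] }  — shift
  I7: { [F → c X .] }  — reduce
  I8: { [F → b / .] }  — reduce
  I9: { [X → F F . /] }  — shift
  I10: { [X → F F / .] }  — reduce
  I11: { [X → / b .] }  — reduce
  I12: { [X → , / . b] }  — shift
  I13: { [X → , / b .] }  — reduce

Conflict in state I5:
  Shift-reduce conflict between [F → b .] and [F → b . /]
So the grammar is NOT LR(0).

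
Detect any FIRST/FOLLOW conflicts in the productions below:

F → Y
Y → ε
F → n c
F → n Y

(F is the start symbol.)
A FIRST/FOLLOW conflict occurs when a non-terminal N has a nullable alternative N → β (β ⇒* ε) and another alternative N → α with FIRST(α) ∩ FOLLOW(N) ≠ ∅: on such a lookahead the parser cannot decide between expanding α and letting N vanish via β.

Nullable non-terminals: F, Y.
FIRST sets used below: FIRST(Y) = { ε }

F: nullable alternative(s) F → Y; FOLLOW(F) = { $ }
  F → Y: FIRST \ {ε} = { } — this is the only nullable alternative, skip
  F → n c: FIRST \ {ε} = { 'n' } — disjoint from FOLLOW(F)
  F → n Y: FIRST \ {ε} = { 'n' } — disjoint from FOLLOW(F)
Y has a nullable alternative but only one production, so nothing to check.

No FIRST/FOLLOW conflicts found.

Answer: No FIRST/FOLLOW conflicts.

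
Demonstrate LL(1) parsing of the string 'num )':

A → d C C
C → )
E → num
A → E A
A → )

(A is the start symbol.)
LL(1) parsing maintains a stack (initially the start symbol over $) and the input. At each step: if the stack top is a terminal, match it against the current input token; if it is a non-terminal N, replace it with the RHS of M[N, lookahead] (the unique production whose predict set contains the lookahead).

Stack is shown with the top on the left.

Stack    Input    Action
------------------------
A $      num ) $  output A → E A
E A $    num ) $  output E → num
num A $  num ) $  match 'num'
A $      ) $      output A → )
) $      ) $      match ')'
$        $        accept

The string is accepted.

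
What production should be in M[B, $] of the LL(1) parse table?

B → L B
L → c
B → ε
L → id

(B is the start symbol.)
To find M[B, $], we find productions for B where $ is in the predict set (PREDICT(N → α) = (FIRST(α) \ {ε}) ∪ (FOLLOW(N) if α ⇒* ε)).

Relevant sets:
  FIRST(L) = { 'c', 'id' }
  FOLLOW(B) = { $ }

B → L B: PREDICT = { 'c', 'id' }
B → ε: PREDICT = { $ }
  $ is in predict set, so this production goes in M[B, $]

M[B, $] = B → ε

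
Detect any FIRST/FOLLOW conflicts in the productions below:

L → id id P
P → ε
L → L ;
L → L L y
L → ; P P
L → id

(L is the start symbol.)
No FIRST/FOLLOW conflicts.

A FIRST/FOLLOW conflict occurs when a non-terminal N has a nullable alternative N → β (β ⇒* ε) and another alternative N → α with FIRST(α) ∩ FOLLOW(N) ≠ ∅: on such a lookahead the parser cannot decide between expanding α and letting N vanish via β.

Nullable non-terminals: P.
P has a nullable alternative but only one production, so nothing to check.

L has no nullable alternative, so no FIRST/FOLLOW check is needed there.

No FIRST/FOLLOW conflicts found.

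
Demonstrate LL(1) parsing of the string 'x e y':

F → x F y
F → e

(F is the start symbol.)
Stack is shown with the top on the left.

Stack    Input    Action
------------------------
F $      x e y $  output F → x F y
x F y $  x e y $  match 'x'
F y $    e y $    output F → e
e y $    e y $    match 'e'
y $      y $      match 'y'
$        $        accept

The string is accepted.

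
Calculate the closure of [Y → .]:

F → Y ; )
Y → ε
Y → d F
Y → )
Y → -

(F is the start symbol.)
Start with: [Y → .]
The dot is at the end, so nothing is added.

CLOSURE = { [Y → .] }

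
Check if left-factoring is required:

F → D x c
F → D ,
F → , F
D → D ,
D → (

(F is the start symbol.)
Left-factoring is needed when two productions for the same non-terminal
share a common prefix on the right-hand side.

Productions for F:
  F → D x c
  F → D ,
  F → , F
Productions for D:
  D → D ,
  D → (

Found common prefix 'D' in productions for F

Answer: Yes, F has productions with common prefix 'D'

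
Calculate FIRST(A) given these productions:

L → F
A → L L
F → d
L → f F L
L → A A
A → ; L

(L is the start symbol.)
FIRST sets of the other non-terminals involved (by the same procedure, iterated to a fixed point):
  FIRST(L) = { ';', 'd', 'f' }

From A → L L:
  - L is a non-terminal: add FIRST(L) \ {ε} = { ';', 'd', 'f' }
    L is not nullable, so stop
From A → ; L:
  - ';' is a terminal: add ';' and stop

Collecting: FIRST(A) = { ';', 'd', 'f' }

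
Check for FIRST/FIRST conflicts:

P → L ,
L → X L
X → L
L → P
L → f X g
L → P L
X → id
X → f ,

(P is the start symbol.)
Yes. L → X L / L → P on { 'f', 'id' }; L → X L / L → f X g on { 'f' }; L → X L / L → P L on { 'f', 'id' }; L → P / L → f X g on { 'f' }; L → P / L → P L on { 'f', 'id' }; L → f X g / L → P L on { 'f' }; X → L / X → id on { 'id' }; X → L / X → f ',' on { 'f' }

FIRST sets of the non-terminals at (or reachable through a nullable prefix from) the front of some alternative:
  FIRST(X) = { 'f', 'id' }
  FIRST(P) = { 'f', 'id' }
  FIRST(L) = { 'f', 'id' }

Productions for L:
  L → X L: FIRST = { 'f', 'id' }
  L → P: FIRST = { 'f', 'id' }
  L → f X g: FIRST = { 'f' }
  L → P L: FIRST = { 'f', 'id' }
Productions for X:
  X → L: FIRST = { 'f', 'id' }
  X → id: FIRST = { 'id' }
  X → f ,: FIRST = { 'f' }
P has only one production, so no FIRST/FIRST conflict is possible there.

Conflict for L: L → X L and L → P
  Overlap: { 'f', 'id' }
Conflict for L: L → X L and L → f X g
  Overlap: { 'f' }
Conflict for L: L → X L and L → P L
  Overlap: { 'f', 'id' }
Conflict for L: L → P and L → f X g
  Overlap: { 'f' }
Conflict for L: L → P and L → P L
  Overlap: { 'f', 'id' }
Conflict for L: L → f X g and L → P L
  Overlap: { 'f' }
Conflict for X: X → L and X → id
  Overlap: { 'id' }
Conflict for X: X → L and X → f ,
  Overlap: { 'f' }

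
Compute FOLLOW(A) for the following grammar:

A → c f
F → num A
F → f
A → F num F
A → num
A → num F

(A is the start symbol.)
A is the start symbol, so $ ∈ FOLLOW(A).
In F → num A: A is at the end, add FOLLOW(F)

The FOLLOW sets referred to above (computed the same way, to a fixed point):
  FOLLOW(F) = { $, 'num' }

Taking the union: FOLLOW(A) = { $, 'num' }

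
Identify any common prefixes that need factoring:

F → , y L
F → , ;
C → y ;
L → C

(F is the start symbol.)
Yes, F has productions with common prefix ','

Left-factoring is needed when two productions for the same non-terminal
share a common prefix on the right-hand side.

Productions for F:
  F → , y L
  F → , ;

Found common prefix ',' in productions for F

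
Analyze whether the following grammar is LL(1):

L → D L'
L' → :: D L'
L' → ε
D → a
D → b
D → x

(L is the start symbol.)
Relevant sets:
  FOLLOW(L') = { $ }

For L':
  PREDICT(L' → :: D L') = { '::' }
  PREDICT(L' → ε) = { $ }
For D:
  PREDICT(D → a) = { 'a' }
  PREDICT(D → b) = { 'b' }
  PREDICT(D → x) = { 'x' }
L has a single production, so nothing to check there.

All predict sets are disjoint. The grammar IS LL(1).

Answer: Yes, the grammar is LL(1).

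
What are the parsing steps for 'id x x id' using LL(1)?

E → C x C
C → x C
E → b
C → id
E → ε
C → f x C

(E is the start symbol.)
LL(1) parsing maintains a stack (initially the start symbol over $) and the input. At each step: if the stack top is a terminal, match it against the current input token; if it is a non-terminal N, replace it with the RHS of M[N, lookahead] (the unique production whose predict set contains the lookahead).

Stack is shown with the top on the left.

Stack     Input        Action
-----------------------------
E $       id x x id $  output E → C x C
C x C $   id x x id $  output C → id
id x C $  id x x id $  match 'id'
x C $     x x id $     match 'x'
C $       x id $       output C → x C
x C $     x id $       match 'x'
C $       id $         output C → id
id $      id $         match 'id'
$         $            accept

The string is accepted.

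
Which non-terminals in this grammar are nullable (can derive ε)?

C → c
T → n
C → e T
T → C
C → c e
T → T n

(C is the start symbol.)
None

There are no ε-productions, so no non-terminal can derive ε.
No non-terminals are nullable.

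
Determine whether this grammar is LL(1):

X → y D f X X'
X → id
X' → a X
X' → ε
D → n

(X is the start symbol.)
A grammar is LL(1) if for each non-terminal N with multiple productions, the predict sets of those productions are pairwise disjoint, where PREDICT(N → α) = (FIRST(α) \ {ε}) ∪ (FOLLOW(N) if α ⇒* ε).

Relevant sets:
  FOLLOW(X') = { $, 'a' }

For X:
  PREDICT(X → y D f X X') = { 'y' }
  PREDICT(X → id) = { 'id' }
For X':
  PREDICT(X' → a X) = { 'a' }
  PREDICT(X' → ε) = { $, 'a' }
D has a single production, so nothing to check there.

Conflict found: Predict set conflict for X': { 'a' }
The grammar is NOT LL(1).

Answer: No. Predict set conflict for X': { 'a' }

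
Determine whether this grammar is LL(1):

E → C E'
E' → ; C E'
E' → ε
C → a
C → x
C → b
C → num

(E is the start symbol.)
A grammar is LL(1) if for each non-terminal N with multiple productions, the predict sets of those productions are pairwise disjoint, where PREDICT(N → α) = (FIRST(α) \ {ε}) ∪ (FOLLOW(N) if α ⇒* ε).

Relevant sets:
  FOLLOW(E') = { $ }

For E':
  PREDICT(E' → ';' C E') = { ';' }
  PREDICT(E' → ε) = { $ }
For C:
  PREDICT(C → a) = { 'a' }
  PREDICT(C → x) = { 'x' }
  PREDICT(C → b) = { 'b' }
  PREDICT(C → num) = { 'num' }
E has a single production, so nothing to check there.

All predict sets are disjoint. The grammar IS LL(1).

Answer: Yes, the grammar is LL(1).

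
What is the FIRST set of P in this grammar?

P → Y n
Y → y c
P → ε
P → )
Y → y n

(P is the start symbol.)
To compute FIRST(P), examine every production with P on the left-hand side, reading each right-hand side left to right until a non-nullable symbol is reached.

FIRST sets of the other non-terminals involved (by the same procedure, iterated to a fixed point):
  FIRST(Y) = { 'y' }

From P → Y n:
  - Y is a non-terminal: add FIRST(Y) \ {ε} = { 'y' }
    Y is not nullable, so stop
From P → ε:
  - ε-production, so ε ∈ FIRST(P)
From P → ):
  - ')' is a terminal: add ')' and stop

Collecting: FIRST(P) = { ')', 'y', ε }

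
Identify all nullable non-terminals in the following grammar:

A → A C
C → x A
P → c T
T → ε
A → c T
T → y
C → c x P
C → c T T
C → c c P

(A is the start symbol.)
ε-productions: T → ε
So T is immediately nullable.
No further non-terminal can be added: every production for the remaining non-terminals contains a terminal or a non-nullable non-terminal.
Nullable = { 'T' }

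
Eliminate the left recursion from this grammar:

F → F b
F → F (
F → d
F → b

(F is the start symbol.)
F is directly left-recursive. The standard transformation for
  A → A α₁ | ... | A α_m | β₁ | ... | β_n
is
  A  → β₁ A' | ... | β_n A'
  A' → α₁ A' | ... | α_m A' | ε

F → d becomes F → d F'
F → b becomes F → b F'
F → F b becomes F' → b F'
F → F ( becomes F' → ( F'
Add F' → ε

Resulting grammar:
F → d F'
F → b F'
F' → b F'
F' → ( F'
F' → ε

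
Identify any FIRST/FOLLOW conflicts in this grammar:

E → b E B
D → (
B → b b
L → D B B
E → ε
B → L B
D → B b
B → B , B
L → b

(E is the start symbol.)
Nullable non-terminals: E.

E: nullable alternative(s) E → ε; FOLLOW(E) = { $, '(', 'b' }
  E → b E B: FIRST \ {ε} = { 'b' } — overlaps FOLLOW(E) on { 'b' }: CONFLICT
  E → ε: FIRST \ {ε} = { } — this is the only nullable alternative, skip

B, D, L have no nullable alternative, so no FIRST/FOLLOW check is needed there.

So the grammar has 1 FIRST/FOLLOW conflict (marked CONFLICT above).

Answer: Yes. E → b E B with FOLLOW(E) on { 'b' }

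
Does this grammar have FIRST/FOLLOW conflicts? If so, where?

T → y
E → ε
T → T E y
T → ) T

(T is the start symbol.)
No FIRST/FOLLOW conflicts.

Nullable non-terminals: E.
E has a nullable alternative but only one production, so nothing to check.

T has no nullable alternative, so no FIRST/FOLLOW check is needed there.

No FIRST/FOLLOW conflicts found.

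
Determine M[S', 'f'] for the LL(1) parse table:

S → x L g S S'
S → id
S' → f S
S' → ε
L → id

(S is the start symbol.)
S' → f S, S' → ε

To find M[S', 'f'], we find productions for S' where 'f' is in the predict set (PREDICT(N → α) = (FIRST(α) \ {ε}) ∪ (FOLLOW(N) if α ⇒* ε)).

Relevant sets:
  FOLLOW(S') = { $, 'f' }

S' → f S: PREDICT = { 'f' }
  'f' is in predict set, so this production goes in M[S', 'f']
S' → ε: PREDICT = { $, 'f' }
  'f' is in predict set, so this production goes in M[S', 'f']

M[S', 'f'] = S' → f S, S' → ε  (a multiply-defined cell — the grammar is not LL(1))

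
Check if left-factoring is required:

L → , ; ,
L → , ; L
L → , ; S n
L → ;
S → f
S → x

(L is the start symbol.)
Left-factoring is needed when two productions for the same non-terminal
share a common prefix on the right-hand side.

Productions for L:
  L → , ; ,
  L → , ; L
  L → , ; S n
  L → ;
Productions for S:
  S → f
  S → x

Found common prefix ', ;' in productions for L

Answer: Yes, L has productions with common prefix ', ;'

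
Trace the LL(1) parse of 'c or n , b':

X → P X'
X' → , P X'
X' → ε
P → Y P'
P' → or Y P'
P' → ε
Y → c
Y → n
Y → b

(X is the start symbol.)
LL(1) parsing maintains a stack (initially the start symbol over $) and the input. At each step: if the stack top is a terminal, match it against the current input token; if it is a non-terminal N, replace it with the RHS of M[N, lookahead] (the unique production whose predict set contains the lookahead).

Stack is shown with the top on the left.

Stack         Input         Action
----------------------------------
X $           c or n , b $  output X → P X'
P X' $        c or n , b $  output P → Y P'
Y P' X' $     c or n , b $  output Y → c
c P' X' $     c or n , b $  match 'c'
P' X' $       or n , b $    output P' → or Y P'
or Y P' X' $  or n , b $    match 'or'
Y P' X' $     n , b $       output Y → n
n P' X' $     n , b $       match 'n'
P' X' $       , b $         output P' → ε
X' $          , b $         output X' → , P X'
, P X' $      , b $         match ','
P X' $        b $           output P → Y P'
Y P' X' $     b $           output Y → b
b P' X' $     b $           match 'b'
P' X' $       $             output P' → ε
X' $          $             output X' → ε
$             $             accept

The string is accepted.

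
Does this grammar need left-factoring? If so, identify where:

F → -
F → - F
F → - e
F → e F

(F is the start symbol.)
Yes, F has productions with common prefix '-'

Left-factoring is needed when two productions for the same non-terminal
share a common prefix on the right-hand side.

Productions for F:
  F → -
  F → - F
  F → - e
  F → e F

Found common prefix '-' in productions for F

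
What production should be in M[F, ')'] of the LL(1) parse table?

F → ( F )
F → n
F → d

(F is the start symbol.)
Empty (error entry)

To find M[F, ')'], we find productions for F where ')' is in the predict set (PREDICT(N → α) = (FIRST(α) \ {ε}) ∪ (FOLLOW(N) if α ⇒* ε)).

F → ( F ): PREDICT = { '(' }
F → n: PREDICT = { 'n' }
F → d: PREDICT = { 'd' }

M[F, ')'] is empty (no production applies)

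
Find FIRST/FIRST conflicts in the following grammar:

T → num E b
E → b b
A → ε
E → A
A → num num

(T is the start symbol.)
No FIRST/FIRST conflicts.

A FIRST/FIRST conflict occurs when two productions N → α and N → β for the same non-terminal have FIRST(α) ∩ FIRST(β) ≠ ∅ (with ε ∈ FIRST of a nullable right-hand side, so two nullable alternatives also conflict).

FIRST sets of the non-terminals at (or reachable through a nullable prefix from) the front of some alternative:
  FIRST(A) = { 'num', ε }

Productions for E:
  E → b b: FIRST = { 'b' }
  E → A: FIRST = { 'num', ε }
Productions for A:
  A → ε: FIRST = { ε }
  A → num num: FIRST = { 'num' }
T has only one production, so no FIRST/FIRST conflict is possible there.

All alternatives of each non-terminal have pairwise disjoint FIRST sets.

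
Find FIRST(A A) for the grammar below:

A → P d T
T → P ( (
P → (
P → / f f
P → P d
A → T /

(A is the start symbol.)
{ '(', '/' }

FIRST sets of the non-terminals involved (from the grammar, by fixed-point iteration):
  FIRST(A) = { '(', '/' }

To compute FIRST(A A), process the symbols left to right:
Symbol A is a non-terminal. Add FIRST(A) \ {ε} = { '(', '/' }
A is not nullable (ε ∉ FIRST(A)), so stop here.
FIRST(A A) = { '(', '/' }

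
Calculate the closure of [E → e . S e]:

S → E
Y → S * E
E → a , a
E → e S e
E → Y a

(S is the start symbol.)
{ [E → . Y a], [E → . a , a], [E → . e S e], [E → e . S e], [S → . E], [Y → . S * E] }

To compute CLOSURE, for each item [A → α.Bβ] where B is a non-terminal, add [B → .γ] for all productions B → γ; repeat for the newly added items until nothing changes.

Start with: [E → e . S e]
  [E → e . S e] has the dot before S: add [S → . E]
  [S → . E] has the dot before E: add [E → . a , a], [E → . e S e], [E → . Y a]
  [E → . Y a] has the dot before Y: add [Y → . S * E]
No further items can be added.

CLOSURE = { [E → . Y a], [E → . a , a], [E → . e S e], [E → e . S e], [S → . E], [Y → . S * E] }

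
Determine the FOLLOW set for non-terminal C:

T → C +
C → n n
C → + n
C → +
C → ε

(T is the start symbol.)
To compute FOLLOW(C), find every occurrence of C on a right-hand side N → α C β: add FIRST(β) \ {ε}, and if β is empty or nullable also add FOLLOW(N). Iterate to a fixed point.

In T → C +: C is followed by '+', add FIRST('+') \ {ε} = { '+' }

Taking the union: FOLLOW(C) = { '+' }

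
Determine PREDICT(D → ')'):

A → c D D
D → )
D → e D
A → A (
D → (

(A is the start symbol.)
{ ')' }

PREDICT(D → ')') = (FIRST(RHS) \ {ε}) ∪ (FOLLOW(D) if ε ∈ FIRST(RHS), i.e. RHS ⇒* ε)
FIRST(')') = { ')' }
ε ∉ FIRST(')'), so FOLLOW(D) is not added.
PREDICT(D → ')') = { ')' }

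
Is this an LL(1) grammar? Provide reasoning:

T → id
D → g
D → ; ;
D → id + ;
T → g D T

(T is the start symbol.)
For T:
  PREDICT(T → id) = { 'id' }
  PREDICT(T → g D T) = { 'g' }
For D:
  PREDICT(D → g) = { 'g' }
  PREDICT(D → ';' ';') = { ';' }
  PREDICT(D → id '+' ';') = { 'id' }

All predict sets are disjoint. The grammar IS LL(1).

Answer: Yes, the grammar is LL(1).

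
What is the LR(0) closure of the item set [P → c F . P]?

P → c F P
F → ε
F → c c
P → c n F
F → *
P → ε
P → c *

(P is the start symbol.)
Start with: [P → c F . P]
  [P → c F . P] has the dot before P: add [P → . c F P], [P → . c n F], [P → .], [P → . c *]
No further items can be added.

CLOSURE = { [P → . c *], [P → . c F P], [P → . c n F], [P → .], [P → c F . P] }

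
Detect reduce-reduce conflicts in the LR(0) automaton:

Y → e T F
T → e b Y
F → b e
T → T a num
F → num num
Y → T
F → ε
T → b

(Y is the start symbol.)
No reduce-reduce conflicts

A reduce-reduce conflict occurs when an LR(0) state has two complete items [A → α .] and [B → β .] — both call for a reduction, and with no lookahead the parser cannot choose between them.

Augment with Y' → Y and build the canonical LR(0) collection (I0 = CLOSURE({[Y' → . Y]}), then GOTO on every symbol after a dot until no new states appear). It has 17 states:
  I0: { [T → . T a num], [T → . b], [T → . e b Y], [Y → . T], [Y → . e T F], [Y' → . Y] }  — shift
  I1: { [T → T . a num], [Y → T .] }  — shift, reduce
  I2: { [Y' → Y .] }  — accept
  I3: { [T → b .] }  — reduce
  I4: { [T → . T a num], [T → . b], [T → . e b Y], [T → e . b Y], [Y → e . T F] }  — shift
  I5: { [F → . b e], [F → . num num], [F → .], [T → T . a num], [Y → e T . F] }  — shift, reduce
  I6: { [T → . T a num], [T → . b], [T → . e b Y], [T → b .], [T → e b . Y], [Y → . T], [Y → . e T F] }  — shift, reduce
  I7: { [T → e . b Y] }  — shift
  I8: { [T → . T a num], [T → . b], [T → . e b Y], [T → e b . Y], [Y → . T], [Y → . e T F] }  — shift
  I9: { [T → e b Y .] }  — reduce
  I10: { [Y → e T F .] }  — reduce
  I11: { [T → T a . num] }  — shift
  I12: { [F → b . e] }  — shift
  I13: { [F → num . num] }  — shift
  I14: { [F → num num .] }  — reduce
  I15: { [F → b e .] }  — reduce
  I16: { [T → T a num .] }  — reduce

No state contains more than one complete item.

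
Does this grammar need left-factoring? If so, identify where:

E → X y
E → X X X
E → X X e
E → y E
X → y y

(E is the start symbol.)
Left-factoring is needed when two productions for the same non-terminal
share a common prefix on the right-hand side.

Productions for E:
  E → X y
  E → X X X
  E → X X e
  E → y E

Found common prefix 'X' in productions for E

Answer: Yes, E has productions with common prefix 'X'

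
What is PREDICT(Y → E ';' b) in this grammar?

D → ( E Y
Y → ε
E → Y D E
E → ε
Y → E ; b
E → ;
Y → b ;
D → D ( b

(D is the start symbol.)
{ '(', ';', 'b' }

PREDICT(Y → E ';' b) = (FIRST(RHS) \ {ε}) ∪ (FOLLOW(Y) if ε ∈ FIRST(RHS), i.e. RHS ⇒* ε)
FIRST(E) = { '(', ';', 'b', ε }
FIRST(E ';' b) = { '(', ';', 'b' }
ε ∉ FIRST(E ';' b), so FOLLOW(Y) is not added.
PREDICT(Y → E ';' b) = { '(', ';', 'b' }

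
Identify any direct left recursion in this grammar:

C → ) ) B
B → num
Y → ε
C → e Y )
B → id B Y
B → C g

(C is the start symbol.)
No direct left recursion

Direct left recursion occurs when N → N α for some non-terminal N (the right-hand side begins with the left-hand side itself).

C → ) ) B: starts with ')'
B → num: starts with num
Y → ε: starts with ε
C → e Y ): starts with e
B → id B Y: starts with id
B → C g: starts with C

No direct left recursion found.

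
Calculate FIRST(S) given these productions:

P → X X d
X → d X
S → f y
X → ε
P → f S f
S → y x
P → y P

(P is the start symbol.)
{ 'f', 'y' }

From S → f y:
  - f is a terminal: add 'f' and stop
From S → y x:
  - y is a terminal: add 'y' and stop

Collecting: FIRST(S) = { 'f', 'y' }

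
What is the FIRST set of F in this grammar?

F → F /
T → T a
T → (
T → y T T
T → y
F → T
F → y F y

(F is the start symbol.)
{ '(', 'y' }

FIRST sets of the other non-terminals involved (by the same procedure, iterated to a fixed point):
  FIRST(T) = { '(', 'y' }

From F → F /:
  - F is the symbol being defined: contributes nothing new
    F is not nullable, so stop
From F → T:
  - T is a non-terminal: add FIRST(T) \ {ε} = { '(', 'y' }
    T is not nullable, so stop
From F → y F y:
  - y is a terminal: add 'y' and stop

Collecting: FIRST(F) = { '(', 'y' }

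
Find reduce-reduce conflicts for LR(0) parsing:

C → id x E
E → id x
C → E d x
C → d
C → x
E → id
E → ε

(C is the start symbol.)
Augment with C' → C and build the canonical LR(0) collection (I0 = CLOSURE({[C' → . C]}), then GOTO on every symbol after a dot until no new states appear). It has 12 states:
  I0: { [C → . E d x], [C → . d], [C → . id x E], [C → . x], [C' → . C], [E → . id x], [E → . id], [E → .] }  — shift, reduce
  I1: { [C' → C .] }  — accept
  I2: { [C → E . d x] }  — shift
  I3: { [C → d .] }  — reduce
  I4: { [C → id . x E], [E → id . x], [E → id .] }  — shift, reduce
  I5: { [C → x .] }  — reduce
  I6: { [C → id x . E], [E → . id x], [E → . id], [E → .], [E → id x .] }  — shift, 2 reduces
  I7: { [C → id x E .] }  — reduce
  I8: { [E → id . x], [E → id .] }  — shift, reduce
  I9: { [E → id x .] }  — reduce
  I10: { [C → E d . x] }  — shift
  I11: { [C → E d x .] }  — reduce

I6 contains complete items [E → .], [E → id x .] — reduce-reduce conflict.

Answer: Yes — I6: [E → .] vs [E → id x .]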